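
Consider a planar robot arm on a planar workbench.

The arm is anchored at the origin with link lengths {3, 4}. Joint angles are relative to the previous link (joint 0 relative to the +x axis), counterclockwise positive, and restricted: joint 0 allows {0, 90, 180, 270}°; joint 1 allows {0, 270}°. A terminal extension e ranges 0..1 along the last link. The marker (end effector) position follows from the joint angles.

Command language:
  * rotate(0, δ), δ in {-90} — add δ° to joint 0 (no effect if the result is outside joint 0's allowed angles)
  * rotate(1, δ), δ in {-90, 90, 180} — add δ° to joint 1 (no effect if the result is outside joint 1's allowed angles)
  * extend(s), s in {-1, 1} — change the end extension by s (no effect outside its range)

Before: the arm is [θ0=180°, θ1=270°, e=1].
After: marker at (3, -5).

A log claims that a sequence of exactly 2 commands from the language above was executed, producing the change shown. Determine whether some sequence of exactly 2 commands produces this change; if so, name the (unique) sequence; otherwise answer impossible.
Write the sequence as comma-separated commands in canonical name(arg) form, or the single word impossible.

rotate(0, -90), rotate(0, -90)

t0: [θ0=180°, θ1=270°, e=1]
[1] after rotate(0, -90): [θ0=90°, θ1=270°, e=1]
[2] after rotate(0, -90): [θ0=0°, θ1=270°, e=1]
no other 2-command option fits: unique.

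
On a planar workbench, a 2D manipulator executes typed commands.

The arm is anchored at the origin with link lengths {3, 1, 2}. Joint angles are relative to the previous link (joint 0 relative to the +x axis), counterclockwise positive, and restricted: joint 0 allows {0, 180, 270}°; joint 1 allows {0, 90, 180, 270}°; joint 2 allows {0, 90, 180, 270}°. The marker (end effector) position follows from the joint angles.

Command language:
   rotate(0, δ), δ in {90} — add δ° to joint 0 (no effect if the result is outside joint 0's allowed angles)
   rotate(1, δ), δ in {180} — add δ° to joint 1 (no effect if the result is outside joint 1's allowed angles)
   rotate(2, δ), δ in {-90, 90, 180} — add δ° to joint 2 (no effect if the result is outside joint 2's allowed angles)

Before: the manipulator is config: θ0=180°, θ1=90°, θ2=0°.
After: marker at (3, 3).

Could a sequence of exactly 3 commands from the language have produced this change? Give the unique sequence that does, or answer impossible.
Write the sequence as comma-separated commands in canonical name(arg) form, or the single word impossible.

rotate(0, 90), rotate(0, 90), rotate(0, 90)

start: config: θ0=180°, θ1=90°, θ2=0°
t=1 rotate(0, 90) ⇒ config: θ0=270°, θ1=90°, θ2=0°
t=2 rotate(0, 90) ⇒ config: θ0=0°, θ1=90°, θ2=0°
t=3 rotate(0, 90) ⇒ config: θ0=0°, θ1=90°, θ2=0°
uniquely the one of 125 3-step routes that fits.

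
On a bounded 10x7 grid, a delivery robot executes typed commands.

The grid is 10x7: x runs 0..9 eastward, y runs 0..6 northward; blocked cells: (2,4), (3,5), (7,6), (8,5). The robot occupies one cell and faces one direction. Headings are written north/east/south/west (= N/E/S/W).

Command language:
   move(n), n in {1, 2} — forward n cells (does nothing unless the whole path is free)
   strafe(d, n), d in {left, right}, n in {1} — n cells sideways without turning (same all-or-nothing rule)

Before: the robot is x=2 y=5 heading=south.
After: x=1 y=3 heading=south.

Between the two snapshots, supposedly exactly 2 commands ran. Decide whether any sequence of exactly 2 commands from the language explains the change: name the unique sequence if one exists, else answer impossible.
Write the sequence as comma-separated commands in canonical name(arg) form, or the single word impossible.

strafe(right, 1), move(2)

key: still facing S at the end — nothing in the sequence rotates
from: x=2 y=5 heading=south
[1] after strafe(right, 1): x=1 y=5 heading=south
[2] after move(2): x=1 y=3 heading=south
uniquely the one of 16 2-step routes that fits.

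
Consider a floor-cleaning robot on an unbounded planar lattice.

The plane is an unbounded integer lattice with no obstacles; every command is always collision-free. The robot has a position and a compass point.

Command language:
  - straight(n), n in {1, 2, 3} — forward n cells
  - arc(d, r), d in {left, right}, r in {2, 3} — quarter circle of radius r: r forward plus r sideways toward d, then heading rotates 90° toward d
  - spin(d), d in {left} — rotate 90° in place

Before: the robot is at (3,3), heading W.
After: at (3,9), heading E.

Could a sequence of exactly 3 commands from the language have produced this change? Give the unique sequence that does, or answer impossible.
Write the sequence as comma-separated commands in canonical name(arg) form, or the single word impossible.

key: position moved to (3,9) AND the heading swung to E — translation plus rotation needed
begin: at (3,3), heading W
step 1 (arc(right, 2)): at (1,5), heading N
step 2 (straight(2)): at (1,7), heading N
step 3 (arc(right, 2)): at (3,9), heading E
no rival 3-sequence matches.

arc(right, 2), straight(2), arc(right, 2)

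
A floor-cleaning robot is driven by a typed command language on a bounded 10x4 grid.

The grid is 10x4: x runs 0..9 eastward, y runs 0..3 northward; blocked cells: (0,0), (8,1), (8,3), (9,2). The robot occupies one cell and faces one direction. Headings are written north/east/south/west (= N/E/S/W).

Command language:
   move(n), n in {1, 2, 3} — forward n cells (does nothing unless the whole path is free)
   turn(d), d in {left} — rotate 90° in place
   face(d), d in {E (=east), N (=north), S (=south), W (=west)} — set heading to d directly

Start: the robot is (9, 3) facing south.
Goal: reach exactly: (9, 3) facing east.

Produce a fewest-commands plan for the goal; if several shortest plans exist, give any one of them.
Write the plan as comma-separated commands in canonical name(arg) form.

from: (9, 3) facing south
1. face(E) → (9, 3) facing east
shorter routes all fall short; 1 is best.

face(E)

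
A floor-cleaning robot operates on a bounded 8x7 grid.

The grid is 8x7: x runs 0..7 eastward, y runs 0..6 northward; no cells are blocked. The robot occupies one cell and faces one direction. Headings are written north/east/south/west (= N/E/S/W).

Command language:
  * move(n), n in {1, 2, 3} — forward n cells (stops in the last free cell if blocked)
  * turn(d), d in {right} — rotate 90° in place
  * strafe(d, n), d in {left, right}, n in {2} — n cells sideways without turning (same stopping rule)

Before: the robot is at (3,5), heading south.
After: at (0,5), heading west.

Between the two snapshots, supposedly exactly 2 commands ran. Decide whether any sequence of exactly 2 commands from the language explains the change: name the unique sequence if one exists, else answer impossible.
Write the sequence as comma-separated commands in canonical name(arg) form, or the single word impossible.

turn(right), move(3)

key: position moved to (0,5) AND the heading swung to W — translation plus rotation needed
begin: at (3,5), heading south
step 1 (turn(right)): at (3,5), heading west
step 2 (move(3)): at (0,5), heading west
uniquely the one of 36 2-step routes that fits.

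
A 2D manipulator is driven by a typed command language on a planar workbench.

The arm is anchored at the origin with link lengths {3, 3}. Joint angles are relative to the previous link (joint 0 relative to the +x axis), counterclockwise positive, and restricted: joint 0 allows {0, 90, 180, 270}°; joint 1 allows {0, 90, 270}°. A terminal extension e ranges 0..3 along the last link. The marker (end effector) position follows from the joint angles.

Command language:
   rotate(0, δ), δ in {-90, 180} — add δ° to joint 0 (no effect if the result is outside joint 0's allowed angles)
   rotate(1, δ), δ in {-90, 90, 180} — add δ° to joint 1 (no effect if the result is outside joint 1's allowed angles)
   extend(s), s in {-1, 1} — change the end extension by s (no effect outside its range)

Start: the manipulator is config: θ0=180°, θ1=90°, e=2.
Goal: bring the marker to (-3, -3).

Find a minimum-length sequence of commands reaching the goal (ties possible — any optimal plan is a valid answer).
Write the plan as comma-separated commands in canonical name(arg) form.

extend(-1), extend(-1)

from: config: θ0=180°, θ1=90°, e=2
1. extend(-1) → config: θ0=180°, θ1=90°, e=1
2. extend(-1) → config: θ0=180°, θ1=90°, e=0
nothing shorter than 2 reaches the goal.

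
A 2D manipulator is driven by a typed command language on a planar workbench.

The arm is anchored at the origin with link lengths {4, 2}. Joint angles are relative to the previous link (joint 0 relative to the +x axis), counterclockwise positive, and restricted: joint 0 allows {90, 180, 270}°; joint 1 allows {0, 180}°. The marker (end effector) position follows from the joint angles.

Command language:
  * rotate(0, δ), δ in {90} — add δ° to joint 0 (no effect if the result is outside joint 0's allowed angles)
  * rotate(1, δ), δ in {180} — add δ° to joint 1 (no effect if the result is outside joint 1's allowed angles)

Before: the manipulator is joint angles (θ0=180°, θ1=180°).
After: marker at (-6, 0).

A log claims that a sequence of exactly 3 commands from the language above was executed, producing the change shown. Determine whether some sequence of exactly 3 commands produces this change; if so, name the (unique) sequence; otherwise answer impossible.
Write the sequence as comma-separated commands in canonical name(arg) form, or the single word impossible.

rotate(1, 180), rotate(1, 180), rotate(1, 180)

begin: joint angles (θ0=180°, θ1=180°)
step 1 (rotate(1, 180)): joint angles (θ0=180°, θ1=0°)
step 2 (rotate(1, 180)): joint angles (θ0=180°, θ1=180°)
step 3 (rotate(1, 180)): joint angles (θ0=180°, θ1=0°)
uniquely the one of 8 3-step routes that fits.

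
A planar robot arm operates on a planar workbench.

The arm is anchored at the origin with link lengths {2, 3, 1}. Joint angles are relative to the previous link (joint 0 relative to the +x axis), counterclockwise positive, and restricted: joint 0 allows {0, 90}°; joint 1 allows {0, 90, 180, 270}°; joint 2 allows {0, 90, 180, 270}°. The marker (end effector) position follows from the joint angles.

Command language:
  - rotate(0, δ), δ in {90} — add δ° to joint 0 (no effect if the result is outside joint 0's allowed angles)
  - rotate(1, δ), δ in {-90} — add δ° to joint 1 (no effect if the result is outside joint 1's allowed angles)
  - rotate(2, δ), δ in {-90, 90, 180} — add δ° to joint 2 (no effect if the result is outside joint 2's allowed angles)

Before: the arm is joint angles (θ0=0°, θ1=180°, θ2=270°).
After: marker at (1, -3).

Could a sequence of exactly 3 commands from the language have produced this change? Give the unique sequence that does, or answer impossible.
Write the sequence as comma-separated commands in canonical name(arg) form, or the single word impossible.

start: joint angles (θ0=0°, θ1=180°, θ2=270°)
t=1 rotate(1, -90) ⇒ joint angles (θ0=0°, θ1=90°, θ2=270°)
t=2 rotate(1, -90) ⇒ joint angles (θ0=0°, θ1=0°, θ2=270°)
t=3 rotate(1, -90) ⇒ joint angles (θ0=0°, θ1=270°, θ2=270°)
no rival 3-sequence matches.

rotate(1, -90), rotate(1, -90), rotate(1, -90)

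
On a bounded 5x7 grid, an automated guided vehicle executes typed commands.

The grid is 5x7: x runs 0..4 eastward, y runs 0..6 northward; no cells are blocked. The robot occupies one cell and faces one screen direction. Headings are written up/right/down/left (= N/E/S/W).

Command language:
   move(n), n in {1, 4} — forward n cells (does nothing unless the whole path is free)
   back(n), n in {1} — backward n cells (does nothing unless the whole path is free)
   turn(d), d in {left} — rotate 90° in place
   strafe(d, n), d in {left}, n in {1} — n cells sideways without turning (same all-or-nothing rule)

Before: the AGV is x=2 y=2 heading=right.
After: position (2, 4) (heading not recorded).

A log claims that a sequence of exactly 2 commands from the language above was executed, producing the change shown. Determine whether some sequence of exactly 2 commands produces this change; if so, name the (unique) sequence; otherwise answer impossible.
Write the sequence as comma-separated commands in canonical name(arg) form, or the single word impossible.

strafe(left, 1), strafe(left, 1)

initial: x=2 y=2 heading=right
1. strafe(left, 1) → x=2 y=3 heading=right
2. strafe(left, 1) → x=2 y=4 heading=right
no rival 2-sequence matches.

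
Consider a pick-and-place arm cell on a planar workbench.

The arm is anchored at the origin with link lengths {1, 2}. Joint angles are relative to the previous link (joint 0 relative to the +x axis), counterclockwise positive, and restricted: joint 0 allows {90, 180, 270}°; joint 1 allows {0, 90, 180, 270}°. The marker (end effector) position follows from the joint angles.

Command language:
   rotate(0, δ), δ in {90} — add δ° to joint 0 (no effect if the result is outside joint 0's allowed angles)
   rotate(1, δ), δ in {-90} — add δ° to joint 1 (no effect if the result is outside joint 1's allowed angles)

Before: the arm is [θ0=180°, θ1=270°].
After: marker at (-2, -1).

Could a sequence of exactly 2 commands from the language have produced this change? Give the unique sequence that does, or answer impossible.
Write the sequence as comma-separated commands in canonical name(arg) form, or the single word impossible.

begin: [θ0=180°, θ1=270°]
[1] after rotate(0, 90): [θ0=270°, θ1=270°]
[2] after rotate(0, 90): [θ0=270°, θ1=270°]
uniquely the one of 4 2-step routes that fits.

rotate(0, 90), rotate(0, 90)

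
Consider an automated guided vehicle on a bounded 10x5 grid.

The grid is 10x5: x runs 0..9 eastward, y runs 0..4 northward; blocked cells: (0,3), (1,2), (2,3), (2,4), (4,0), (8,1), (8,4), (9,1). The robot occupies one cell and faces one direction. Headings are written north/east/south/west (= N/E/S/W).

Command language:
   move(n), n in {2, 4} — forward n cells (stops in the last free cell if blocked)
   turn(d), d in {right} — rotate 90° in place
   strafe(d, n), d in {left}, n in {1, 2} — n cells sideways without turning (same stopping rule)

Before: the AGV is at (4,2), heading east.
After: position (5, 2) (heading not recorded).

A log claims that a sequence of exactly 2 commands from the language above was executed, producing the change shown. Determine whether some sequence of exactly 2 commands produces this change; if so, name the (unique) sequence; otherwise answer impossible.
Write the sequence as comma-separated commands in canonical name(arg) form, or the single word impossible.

turn(right), strafe(left, 1)

key: running strafe(left, 1) before turn(right) would end elsewhere — order is forced
initial: at (4,2), heading east
[1] after turn(right): at (4,2), heading south
[2] after strafe(left, 1): at (5,2), heading south
uniquely the one of 25 2-step routes that fits.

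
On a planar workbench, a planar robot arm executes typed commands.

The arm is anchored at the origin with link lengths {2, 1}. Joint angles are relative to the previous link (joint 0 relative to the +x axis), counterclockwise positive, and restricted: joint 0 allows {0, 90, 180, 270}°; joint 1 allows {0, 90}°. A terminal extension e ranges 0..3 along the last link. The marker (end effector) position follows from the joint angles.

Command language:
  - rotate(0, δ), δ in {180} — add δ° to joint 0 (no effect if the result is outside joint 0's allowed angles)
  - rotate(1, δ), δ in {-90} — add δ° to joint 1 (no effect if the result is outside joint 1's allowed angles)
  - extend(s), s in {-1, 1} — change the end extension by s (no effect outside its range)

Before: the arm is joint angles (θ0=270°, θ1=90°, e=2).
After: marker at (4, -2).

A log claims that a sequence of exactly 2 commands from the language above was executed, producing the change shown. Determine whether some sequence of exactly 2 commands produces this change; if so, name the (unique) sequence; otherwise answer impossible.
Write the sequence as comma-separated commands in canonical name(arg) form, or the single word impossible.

start: joint angles (θ0=270°, θ1=90°, e=2)
1. extend(1) → joint angles (θ0=270°, θ1=90°, e=3)
2. extend(1) → joint angles (θ0=270°, θ1=90°, e=3)
uniquely the one of 16 2-step routes that fits.

extend(1), extend(1)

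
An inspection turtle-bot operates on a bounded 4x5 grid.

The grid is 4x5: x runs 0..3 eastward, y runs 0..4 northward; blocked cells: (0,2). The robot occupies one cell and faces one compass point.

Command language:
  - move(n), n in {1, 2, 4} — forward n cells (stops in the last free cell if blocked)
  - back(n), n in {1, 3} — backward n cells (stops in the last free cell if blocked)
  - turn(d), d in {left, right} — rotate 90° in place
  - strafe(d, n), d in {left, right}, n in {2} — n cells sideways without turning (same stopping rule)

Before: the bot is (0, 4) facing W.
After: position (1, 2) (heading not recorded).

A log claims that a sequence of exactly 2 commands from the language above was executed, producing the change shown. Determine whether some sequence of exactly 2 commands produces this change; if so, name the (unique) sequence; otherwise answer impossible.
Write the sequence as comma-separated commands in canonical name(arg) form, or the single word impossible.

back(1), strafe(left, 2)

key: order matters: swapping back(1) and strafe(left, 2) lands elsewhere
initial: (0, 4) facing W
1. back(1) → (1, 4) facing W
2. strafe(left, 2) → (1, 2) facing W
no rival 2-sequence matches.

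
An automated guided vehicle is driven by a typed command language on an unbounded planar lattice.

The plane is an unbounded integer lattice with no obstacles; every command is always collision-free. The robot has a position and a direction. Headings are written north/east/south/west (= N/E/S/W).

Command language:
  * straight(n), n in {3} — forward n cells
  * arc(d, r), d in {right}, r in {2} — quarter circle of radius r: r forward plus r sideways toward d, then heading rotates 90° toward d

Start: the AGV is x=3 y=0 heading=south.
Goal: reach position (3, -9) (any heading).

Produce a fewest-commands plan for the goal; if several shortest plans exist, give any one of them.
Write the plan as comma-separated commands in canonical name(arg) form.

start: x=3 y=0 heading=south
t=1 straight(3) ⇒ x=3 y=-3 heading=south
t=2 straight(3) ⇒ x=3 y=-6 heading=south
t=3 straight(3) ⇒ x=3 y=-9 heading=south
no 2-step plan works, so 3 is optimal.

straight(3), straight(3), straight(3)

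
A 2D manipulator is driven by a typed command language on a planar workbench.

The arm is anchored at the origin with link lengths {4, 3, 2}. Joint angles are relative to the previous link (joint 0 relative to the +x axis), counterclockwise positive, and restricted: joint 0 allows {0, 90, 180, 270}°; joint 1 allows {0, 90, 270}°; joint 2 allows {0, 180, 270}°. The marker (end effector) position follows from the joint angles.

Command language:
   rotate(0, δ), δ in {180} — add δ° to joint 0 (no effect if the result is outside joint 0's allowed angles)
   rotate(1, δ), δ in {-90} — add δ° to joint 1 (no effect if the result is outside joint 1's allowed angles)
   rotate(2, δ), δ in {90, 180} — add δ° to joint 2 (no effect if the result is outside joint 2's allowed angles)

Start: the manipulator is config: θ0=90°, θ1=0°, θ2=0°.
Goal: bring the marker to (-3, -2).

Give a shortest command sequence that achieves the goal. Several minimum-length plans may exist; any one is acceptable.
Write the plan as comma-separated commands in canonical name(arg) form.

initial: config: θ0=90°, θ1=0°, θ2=0°
t=1 rotate(1, -90) ⇒ config: θ0=90°, θ1=270°, θ2=0°
t=2 rotate(2, 180) ⇒ config: θ0=90°, θ1=270°, θ2=180°
t=3 rotate(2, 90) ⇒ config: θ0=90°, θ1=270°, θ2=270°
t=4 rotate(0, 180) ⇒ config: θ0=270°, θ1=270°, θ2=270°
nothing shorter than 4 reaches the goal.

rotate(1, -90), rotate(2, 180), rotate(2, 90), rotate(0, 180)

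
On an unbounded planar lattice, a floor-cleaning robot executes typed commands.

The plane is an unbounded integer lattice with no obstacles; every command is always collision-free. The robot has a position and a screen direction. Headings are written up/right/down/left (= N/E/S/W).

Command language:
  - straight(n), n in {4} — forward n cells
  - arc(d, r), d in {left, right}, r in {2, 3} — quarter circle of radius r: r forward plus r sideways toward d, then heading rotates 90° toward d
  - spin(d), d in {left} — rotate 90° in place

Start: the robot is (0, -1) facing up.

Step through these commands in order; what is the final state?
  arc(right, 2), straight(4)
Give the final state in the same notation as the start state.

initial: (0, -1) facing up
step 1 (arc(right, 2)): (2, 1) facing right
step 2 (straight(4)): (6, 1) facing right

(6, 1) facing right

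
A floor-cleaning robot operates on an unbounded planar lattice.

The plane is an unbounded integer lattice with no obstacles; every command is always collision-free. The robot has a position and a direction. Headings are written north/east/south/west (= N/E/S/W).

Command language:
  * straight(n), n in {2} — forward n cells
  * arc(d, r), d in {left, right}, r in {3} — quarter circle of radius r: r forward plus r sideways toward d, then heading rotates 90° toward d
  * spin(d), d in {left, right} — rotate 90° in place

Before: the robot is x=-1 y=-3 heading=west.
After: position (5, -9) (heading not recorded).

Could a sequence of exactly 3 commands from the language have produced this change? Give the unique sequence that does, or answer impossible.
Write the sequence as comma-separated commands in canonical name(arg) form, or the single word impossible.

key: running arc(right, 3) before spin(left) would end elsewhere — order is forced
initial: x=-1 y=-3 heading=west
t=1 spin(left) ⇒ x=-1 y=-3 heading=south
t=2 arc(left, 3) ⇒ x=2 y=-6 heading=east
t=3 arc(right, 3) ⇒ x=5 y=-9 heading=south
no other 3-command option fits: unique.

spin(left), arc(left, 3), arc(right, 3)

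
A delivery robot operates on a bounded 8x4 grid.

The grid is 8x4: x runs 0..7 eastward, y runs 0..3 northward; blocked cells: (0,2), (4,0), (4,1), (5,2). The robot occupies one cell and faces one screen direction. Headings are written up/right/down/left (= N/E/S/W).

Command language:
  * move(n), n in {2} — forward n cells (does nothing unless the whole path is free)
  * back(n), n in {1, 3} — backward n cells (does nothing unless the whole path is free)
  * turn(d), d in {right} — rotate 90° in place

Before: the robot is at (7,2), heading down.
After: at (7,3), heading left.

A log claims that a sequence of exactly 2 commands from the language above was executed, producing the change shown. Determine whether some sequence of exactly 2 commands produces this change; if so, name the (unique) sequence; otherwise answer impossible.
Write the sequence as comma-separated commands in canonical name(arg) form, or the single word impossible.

back(1), turn(right)

key: order matters: swapping back(1) and turn(right) lands elsewhere
initial: at (7,2), heading down
1. back(1) → at (7,3), heading down
2. turn(right) → at (7,3), heading left
all 16 alternatives checked — unique.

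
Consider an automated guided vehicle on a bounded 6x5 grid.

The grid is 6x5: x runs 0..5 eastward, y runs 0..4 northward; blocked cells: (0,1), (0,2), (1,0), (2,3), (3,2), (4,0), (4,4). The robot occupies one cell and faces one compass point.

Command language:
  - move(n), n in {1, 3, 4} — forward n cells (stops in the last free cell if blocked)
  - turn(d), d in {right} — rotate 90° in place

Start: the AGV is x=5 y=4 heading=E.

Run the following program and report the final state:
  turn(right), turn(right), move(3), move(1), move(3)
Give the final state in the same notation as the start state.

begin: x=5 y=4 heading=E
[1] after turn(right): x=5 y=4 heading=S
[2] after turn(right): x=5 y=4 heading=W
[3] after move(3): x=5 y=4 heading=W
[4] after move(1): x=5 y=4 heading=W
[5] after move(3): x=5 y=4 heading=W

x=5 y=4 heading=W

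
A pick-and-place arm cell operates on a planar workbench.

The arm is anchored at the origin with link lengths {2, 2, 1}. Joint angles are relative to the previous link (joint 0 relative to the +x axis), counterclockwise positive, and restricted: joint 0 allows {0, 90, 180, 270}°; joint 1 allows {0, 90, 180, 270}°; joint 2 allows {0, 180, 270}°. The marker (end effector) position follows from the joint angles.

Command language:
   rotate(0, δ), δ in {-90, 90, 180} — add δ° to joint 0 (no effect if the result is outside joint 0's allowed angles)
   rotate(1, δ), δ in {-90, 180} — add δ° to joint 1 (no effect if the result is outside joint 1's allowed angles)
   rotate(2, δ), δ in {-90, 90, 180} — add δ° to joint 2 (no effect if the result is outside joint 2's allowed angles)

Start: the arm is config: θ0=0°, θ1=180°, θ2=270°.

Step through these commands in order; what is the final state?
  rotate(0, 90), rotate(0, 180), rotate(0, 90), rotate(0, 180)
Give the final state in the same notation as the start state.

config: θ0=180°, θ1=180°, θ2=270°

initial: config: θ0=0°, θ1=180°, θ2=270°
t=1 rotate(0, 90) ⇒ config: θ0=90°, θ1=180°, θ2=270°
t=2 rotate(0, 180) ⇒ config: θ0=270°, θ1=180°, θ2=270°
t=3 rotate(0, 90) ⇒ config: θ0=0°, θ1=180°, θ2=270°
t=4 rotate(0, 180) ⇒ config: θ0=180°, θ1=180°, θ2=270°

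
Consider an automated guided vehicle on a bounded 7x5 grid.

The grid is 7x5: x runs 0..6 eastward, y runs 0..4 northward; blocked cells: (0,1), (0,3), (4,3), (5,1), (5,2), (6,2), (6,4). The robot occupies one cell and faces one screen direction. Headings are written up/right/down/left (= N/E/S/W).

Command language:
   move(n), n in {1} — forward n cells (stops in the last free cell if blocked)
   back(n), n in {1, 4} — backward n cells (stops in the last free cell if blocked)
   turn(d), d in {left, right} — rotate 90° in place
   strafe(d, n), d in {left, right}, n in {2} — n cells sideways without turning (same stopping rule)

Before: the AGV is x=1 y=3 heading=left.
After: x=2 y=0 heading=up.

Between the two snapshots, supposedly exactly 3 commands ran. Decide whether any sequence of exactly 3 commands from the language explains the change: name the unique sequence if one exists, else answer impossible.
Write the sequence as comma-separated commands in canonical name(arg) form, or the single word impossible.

key: running back(4) before back(1) would end elsewhere — order is forced
initial: x=1 y=3 heading=left
1. back(1) → x=2 y=3 heading=left
2. turn(right) → x=2 y=3 heading=up
3. back(4) → x=2 y=0 heading=up
uniquely the one of 343 3-step routes that fits.

back(1), turn(right), back(4)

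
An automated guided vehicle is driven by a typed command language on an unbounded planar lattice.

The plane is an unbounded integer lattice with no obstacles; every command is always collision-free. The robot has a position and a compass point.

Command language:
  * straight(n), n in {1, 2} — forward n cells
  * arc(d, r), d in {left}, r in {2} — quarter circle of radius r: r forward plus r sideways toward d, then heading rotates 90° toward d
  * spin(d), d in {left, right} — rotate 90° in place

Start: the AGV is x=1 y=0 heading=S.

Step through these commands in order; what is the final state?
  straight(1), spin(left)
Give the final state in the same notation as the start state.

start: x=1 y=0 heading=S
step 1 (straight(1)): x=1 y=-1 heading=S
step 2 (spin(left)): x=1 y=-1 heading=E

x=1 y=-1 heading=E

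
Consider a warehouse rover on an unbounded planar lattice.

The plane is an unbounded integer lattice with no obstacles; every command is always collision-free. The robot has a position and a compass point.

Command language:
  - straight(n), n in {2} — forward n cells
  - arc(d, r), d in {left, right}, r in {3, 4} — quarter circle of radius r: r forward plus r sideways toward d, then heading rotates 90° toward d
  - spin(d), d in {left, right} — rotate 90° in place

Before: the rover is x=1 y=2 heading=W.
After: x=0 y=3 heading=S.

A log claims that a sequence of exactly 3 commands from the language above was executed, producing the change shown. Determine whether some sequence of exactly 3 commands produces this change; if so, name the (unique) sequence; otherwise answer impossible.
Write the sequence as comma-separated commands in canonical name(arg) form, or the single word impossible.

key: position moved to (0,3) AND the heading swung to S — translation plus rotation needed
from: x=1 y=2 heading=W
step 1 (arc(right, 4)): x=-3 y=6 heading=N
step 2 (spin(right)): x=-3 y=6 heading=E
step 3 (arc(right, 3)): x=0 y=3 heading=S
uniquely the one of 343 3-step routes that fits.

arc(right, 4), spin(right), arc(right, 3)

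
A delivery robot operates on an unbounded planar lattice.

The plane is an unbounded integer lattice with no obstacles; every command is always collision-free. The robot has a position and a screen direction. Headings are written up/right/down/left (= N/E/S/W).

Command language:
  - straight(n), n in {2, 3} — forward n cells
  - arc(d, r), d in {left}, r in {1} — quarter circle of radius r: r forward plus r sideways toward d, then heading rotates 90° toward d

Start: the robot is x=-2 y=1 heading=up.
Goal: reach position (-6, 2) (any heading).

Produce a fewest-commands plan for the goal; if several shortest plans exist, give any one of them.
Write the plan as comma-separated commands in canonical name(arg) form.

arc(left, 1), straight(3)

initial: x=-2 y=1 heading=up
step 1 (arc(left, 1)): x=-3 y=2 heading=left
step 2 (straight(3)): x=-6 y=2 heading=left
no 1-step plan works, so 2 is optimal.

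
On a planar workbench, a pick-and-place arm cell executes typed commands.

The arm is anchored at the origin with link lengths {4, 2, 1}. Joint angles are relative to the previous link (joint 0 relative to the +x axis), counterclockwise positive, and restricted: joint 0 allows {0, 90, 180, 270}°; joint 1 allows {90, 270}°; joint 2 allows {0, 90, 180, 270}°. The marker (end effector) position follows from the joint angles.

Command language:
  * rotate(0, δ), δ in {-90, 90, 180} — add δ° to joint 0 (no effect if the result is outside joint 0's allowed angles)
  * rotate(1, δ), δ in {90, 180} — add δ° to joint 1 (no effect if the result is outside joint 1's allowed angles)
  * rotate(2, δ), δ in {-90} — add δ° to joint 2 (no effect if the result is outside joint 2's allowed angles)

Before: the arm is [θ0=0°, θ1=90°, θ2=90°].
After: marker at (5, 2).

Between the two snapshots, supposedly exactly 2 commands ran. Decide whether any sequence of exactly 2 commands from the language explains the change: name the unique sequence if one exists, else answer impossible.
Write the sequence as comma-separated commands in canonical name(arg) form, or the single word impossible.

rotate(2, -90), rotate(2, -90)

initial: [θ0=0°, θ1=90°, θ2=90°]
step 1 (rotate(2, -90)): [θ0=0°, θ1=90°, θ2=0°]
step 2 (rotate(2, -90)): [θ0=0°, θ1=90°, θ2=270°]
no other 2-command option fits: unique.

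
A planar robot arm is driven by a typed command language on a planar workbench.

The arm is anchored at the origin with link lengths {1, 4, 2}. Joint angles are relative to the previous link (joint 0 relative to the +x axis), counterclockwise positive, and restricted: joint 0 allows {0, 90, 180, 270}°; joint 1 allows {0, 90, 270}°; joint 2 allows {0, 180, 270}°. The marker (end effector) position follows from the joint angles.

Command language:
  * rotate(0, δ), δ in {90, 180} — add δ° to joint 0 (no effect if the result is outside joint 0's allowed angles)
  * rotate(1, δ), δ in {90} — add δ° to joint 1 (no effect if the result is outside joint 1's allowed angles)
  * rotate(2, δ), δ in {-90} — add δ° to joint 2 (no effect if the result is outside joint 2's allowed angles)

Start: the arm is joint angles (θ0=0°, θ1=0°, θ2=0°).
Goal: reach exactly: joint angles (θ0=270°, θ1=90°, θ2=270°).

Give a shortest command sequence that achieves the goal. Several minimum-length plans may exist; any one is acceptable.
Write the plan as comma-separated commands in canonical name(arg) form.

begin: joint angles (θ0=0°, θ1=0°, θ2=0°)
t=1 rotate(0, 180) ⇒ joint angles (θ0=180°, θ1=0°, θ2=0°)
t=2 rotate(1, 90) ⇒ joint angles (θ0=180°, θ1=90°, θ2=0°)
t=3 rotate(2, -90) ⇒ joint angles (θ0=180°, θ1=90°, θ2=270°)
t=4 rotate(0, 90) ⇒ joint angles (θ0=270°, θ1=90°, θ2=270°)
shorter routes all fall short; 4 is best.

rotate(0, 180), rotate(1, 90), rotate(2, -90), rotate(0, 90)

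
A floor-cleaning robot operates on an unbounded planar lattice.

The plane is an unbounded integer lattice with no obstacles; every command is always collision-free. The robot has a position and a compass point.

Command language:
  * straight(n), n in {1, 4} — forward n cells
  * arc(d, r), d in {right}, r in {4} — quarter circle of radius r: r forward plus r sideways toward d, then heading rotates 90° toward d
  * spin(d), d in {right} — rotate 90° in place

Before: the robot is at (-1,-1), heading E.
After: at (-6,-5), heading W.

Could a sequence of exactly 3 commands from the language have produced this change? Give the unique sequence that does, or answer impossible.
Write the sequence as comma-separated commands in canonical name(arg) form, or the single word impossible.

key: position moved to (-6,-5) AND the heading swung to W — translation plus rotation needed
begin: at (-1,-1), heading E
[1] after spin(right): at (-1,-1), heading S
[2] after arc(right, 4): at (-5,-5), heading W
[3] after straight(1): at (-6,-5), heading W
all 64 alternatives checked — unique.

spin(right), arc(right, 4), straight(1)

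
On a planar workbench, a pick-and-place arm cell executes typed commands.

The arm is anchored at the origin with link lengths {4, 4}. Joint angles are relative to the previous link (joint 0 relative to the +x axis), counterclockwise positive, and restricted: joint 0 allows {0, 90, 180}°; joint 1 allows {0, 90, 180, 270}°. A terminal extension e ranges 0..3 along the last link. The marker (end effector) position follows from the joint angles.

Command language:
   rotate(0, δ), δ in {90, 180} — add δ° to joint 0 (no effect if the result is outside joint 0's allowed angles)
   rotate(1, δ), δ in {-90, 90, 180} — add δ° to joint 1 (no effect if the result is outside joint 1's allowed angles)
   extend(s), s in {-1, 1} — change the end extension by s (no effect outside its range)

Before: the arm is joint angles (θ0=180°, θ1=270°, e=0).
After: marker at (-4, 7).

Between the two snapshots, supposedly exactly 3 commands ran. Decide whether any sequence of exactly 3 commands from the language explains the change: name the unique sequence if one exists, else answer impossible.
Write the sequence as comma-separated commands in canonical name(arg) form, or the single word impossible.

initial: joint angles (θ0=180°, θ1=270°, e=0)
[1] after extend(1): joint angles (θ0=180°, θ1=270°, e=1)
[2] after extend(1): joint angles (θ0=180°, θ1=270°, e=2)
[3] after extend(1): joint angles (θ0=180°, θ1=270°, e=3)
all 343 alternatives checked — unique.

extend(1), extend(1), extend(1)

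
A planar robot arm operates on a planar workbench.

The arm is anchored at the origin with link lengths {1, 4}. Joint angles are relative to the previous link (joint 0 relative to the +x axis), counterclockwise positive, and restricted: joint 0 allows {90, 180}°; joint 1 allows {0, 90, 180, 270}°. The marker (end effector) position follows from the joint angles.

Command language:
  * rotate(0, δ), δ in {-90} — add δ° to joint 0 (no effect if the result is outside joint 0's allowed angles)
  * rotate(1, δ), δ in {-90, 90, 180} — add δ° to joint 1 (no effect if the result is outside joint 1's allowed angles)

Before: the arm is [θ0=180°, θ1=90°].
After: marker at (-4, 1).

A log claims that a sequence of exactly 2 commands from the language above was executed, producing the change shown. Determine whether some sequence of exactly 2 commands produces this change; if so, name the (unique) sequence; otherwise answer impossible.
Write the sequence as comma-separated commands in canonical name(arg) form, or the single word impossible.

from: [θ0=180°, θ1=90°]
1. rotate(0, -90) → [θ0=90°, θ1=90°]
2. rotate(0, -90) → [θ0=90°, θ1=90°]
uniquely the one of 16 2-step routes that fits.

rotate(0, -90), rotate(0, -90)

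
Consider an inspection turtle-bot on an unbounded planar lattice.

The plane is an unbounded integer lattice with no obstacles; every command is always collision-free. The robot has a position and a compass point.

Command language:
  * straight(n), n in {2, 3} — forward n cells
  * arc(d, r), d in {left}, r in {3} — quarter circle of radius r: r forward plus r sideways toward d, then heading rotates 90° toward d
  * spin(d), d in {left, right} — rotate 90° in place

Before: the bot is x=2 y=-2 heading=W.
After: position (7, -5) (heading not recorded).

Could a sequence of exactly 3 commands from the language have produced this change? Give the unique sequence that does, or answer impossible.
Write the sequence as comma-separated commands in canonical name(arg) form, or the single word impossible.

key: order matters: swapping spin(left) and straight(2) lands elsewhere
start: x=2 y=-2 heading=W
t=1 spin(left) ⇒ x=2 y=-2 heading=S
t=2 arc(left, 3) ⇒ x=5 y=-5 heading=E
t=3 straight(2) ⇒ x=7 y=-5 heading=E
all 125 alternatives checked — unique.

spin(left), arc(left, 3), straight(2)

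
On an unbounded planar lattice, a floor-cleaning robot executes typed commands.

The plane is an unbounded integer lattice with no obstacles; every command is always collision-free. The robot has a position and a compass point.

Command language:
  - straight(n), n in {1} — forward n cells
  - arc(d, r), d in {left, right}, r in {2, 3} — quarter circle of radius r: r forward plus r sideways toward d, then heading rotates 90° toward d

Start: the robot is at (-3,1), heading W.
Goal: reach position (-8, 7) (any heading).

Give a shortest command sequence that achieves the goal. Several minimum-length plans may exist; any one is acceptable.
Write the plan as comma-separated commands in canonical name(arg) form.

from: at (-3,1), heading W
1. arc(right, 3) → at (-6,4), heading N
2. straight(1) → at (-6,5), heading N
3. arc(left, 2) → at (-8,7), heading W
minimal: 3 command(s), checked below 3.

arc(right, 3), straight(1), arc(left, 2)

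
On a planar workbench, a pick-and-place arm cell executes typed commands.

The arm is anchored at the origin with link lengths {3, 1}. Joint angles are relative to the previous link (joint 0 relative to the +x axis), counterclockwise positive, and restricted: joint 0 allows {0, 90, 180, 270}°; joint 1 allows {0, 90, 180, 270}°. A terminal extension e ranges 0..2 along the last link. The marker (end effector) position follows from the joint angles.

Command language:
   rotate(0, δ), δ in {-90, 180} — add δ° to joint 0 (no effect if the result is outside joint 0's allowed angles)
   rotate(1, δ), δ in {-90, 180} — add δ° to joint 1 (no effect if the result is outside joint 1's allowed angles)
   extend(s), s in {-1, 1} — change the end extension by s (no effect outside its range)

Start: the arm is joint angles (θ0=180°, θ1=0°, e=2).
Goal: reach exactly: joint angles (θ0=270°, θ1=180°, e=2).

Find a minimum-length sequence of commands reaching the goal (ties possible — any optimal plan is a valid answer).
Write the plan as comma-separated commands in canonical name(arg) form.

begin: joint angles (θ0=180°, θ1=0°, e=2)
t=1 rotate(1, 180) ⇒ joint angles (θ0=180°, θ1=180°, e=2)
t=2 rotate(0, -90) ⇒ joint angles (θ0=90°, θ1=180°, e=2)
t=3 rotate(0, 180) ⇒ joint angles (θ0=270°, θ1=180°, e=2)
shorter routes all fall short; 3 is best.

rotate(1, 180), rotate(0, -90), rotate(0, 180)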